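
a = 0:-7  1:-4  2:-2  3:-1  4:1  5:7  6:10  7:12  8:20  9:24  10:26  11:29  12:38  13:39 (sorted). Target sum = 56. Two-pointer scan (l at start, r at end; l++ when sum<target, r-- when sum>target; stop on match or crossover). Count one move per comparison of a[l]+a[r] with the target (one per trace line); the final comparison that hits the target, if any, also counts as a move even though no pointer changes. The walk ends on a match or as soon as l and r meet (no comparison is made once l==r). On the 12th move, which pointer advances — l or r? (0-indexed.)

[0,13] -7+39=32 <56 → l++
[1,13] -4+39=35 <56 → l++
[2,13] -2+39=37 <56 → l++
[3,13] -1+39=38 <56 → l++
[4,13] 1+39=40 <56 → l++
[5,13] 7+39=46 <56 → l++
[6,13] 10+39=49 <56 → l++
[7,13] 12+39=51 <56 → l++
[8,13] 20+39=59 >56 → r--
[8,12] 20+38=58 >56 → r--
[8,11] 20+29=49 <56 → l++
[9,11] 24+29=53 <56 → l++

l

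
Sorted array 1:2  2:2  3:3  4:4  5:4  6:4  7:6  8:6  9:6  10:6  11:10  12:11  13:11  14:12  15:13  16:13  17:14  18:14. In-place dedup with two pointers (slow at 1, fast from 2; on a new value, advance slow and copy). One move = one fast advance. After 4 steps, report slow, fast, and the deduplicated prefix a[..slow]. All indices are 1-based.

(s=1,f=2) a[fast]=2=a[slow] dup → fast++
(s=1,f=3) a[fast]=3≠a[slow]=2 write a[2]=3 → slow++,fast++
(s=2,f=4) a[fast]=4≠a[slow]=3 write a[3]=4 → slow++,fast++
(s=3,f=5) a[fast]=4=a[slow] dup → fast++

slow=3, fast=6, prefix=[2, 3, 4]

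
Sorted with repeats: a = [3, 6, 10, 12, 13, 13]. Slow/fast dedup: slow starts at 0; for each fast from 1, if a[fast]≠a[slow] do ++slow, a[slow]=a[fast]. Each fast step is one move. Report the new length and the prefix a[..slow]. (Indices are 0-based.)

length 5; prefix = [3, 6, 10, 12, 13]

slow=0 fast=1: a[fast]=6≠a[slow]=3 write a[1]=6, slow++,fast++
slow=1 fast=2: a[fast]=10≠a[slow]=6 write a[2]=10, slow++,fast++
slow=2 fast=3: a[fast]=12≠a[slow]=10 write a[3]=12, slow++,fast++
slow=3 fast=4: a[fast]=13≠a[slow]=12 write a[4]=13, slow++,fast++
slow=4 fast=5: a[fast]=13=a[slow] dup, fast++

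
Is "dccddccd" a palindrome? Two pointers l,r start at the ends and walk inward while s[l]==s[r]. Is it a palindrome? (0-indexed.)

palindrome

l=0 r=7: 'd'=='d', l++,r--
l=1 r=6: 'c'=='c', l++,r--
l=2 r=5: 'c'=='c', l++,r--
l=3 r=4: 'd'=='d', l++,r--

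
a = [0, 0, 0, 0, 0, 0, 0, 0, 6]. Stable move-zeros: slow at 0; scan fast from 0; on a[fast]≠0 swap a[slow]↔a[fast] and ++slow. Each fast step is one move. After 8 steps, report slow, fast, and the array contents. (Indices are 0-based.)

slow=0, fast=8, a=[0, 0, 0, 0, 0, 0, 0, 0, 6]

slow=0 fast=0: a[fast]=0, fast++
slow=0 fast=1: a[fast]=0, fast++
slow=0 fast=2: a[fast]=0, fast++
slow=0 fast=3: a[fast]=0, fast++
slow=0 fast=4: a[fast]=0, fast++
slow=0 fast=5: a[fast]=0, fast++
slow=0 fast=6: a[fast]=0, fast++
slow=0 fast=7: a[fast]=0, fast++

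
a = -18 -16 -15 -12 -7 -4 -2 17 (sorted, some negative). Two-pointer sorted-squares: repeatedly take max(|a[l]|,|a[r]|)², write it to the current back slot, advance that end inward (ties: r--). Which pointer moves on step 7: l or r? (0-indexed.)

l

l=0 r=7: |-18|>|17| out[7]=324, l++
l=1 r=7: |-16|<=|17| out[6]=289, r--
l=1 r=6: |-16|>|-2| out[5]=256, l++
l=2 r=6: |-15|>|-2| out[4]=225, l++
l=3 r=6: |-12|>|-2| out[3]=144, l++
l=4 r=6: |-7|>|-2| out[2]=49, l++
l=5 r=6: |-4|>|-2| out[1]=16, l++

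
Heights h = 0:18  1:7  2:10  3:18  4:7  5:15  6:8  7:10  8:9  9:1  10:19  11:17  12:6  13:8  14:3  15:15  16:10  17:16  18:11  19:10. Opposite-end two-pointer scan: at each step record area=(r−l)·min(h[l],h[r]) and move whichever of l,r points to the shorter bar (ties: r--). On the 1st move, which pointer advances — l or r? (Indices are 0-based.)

[0,19] min(18,10)*19=190 best=190 * → r--

r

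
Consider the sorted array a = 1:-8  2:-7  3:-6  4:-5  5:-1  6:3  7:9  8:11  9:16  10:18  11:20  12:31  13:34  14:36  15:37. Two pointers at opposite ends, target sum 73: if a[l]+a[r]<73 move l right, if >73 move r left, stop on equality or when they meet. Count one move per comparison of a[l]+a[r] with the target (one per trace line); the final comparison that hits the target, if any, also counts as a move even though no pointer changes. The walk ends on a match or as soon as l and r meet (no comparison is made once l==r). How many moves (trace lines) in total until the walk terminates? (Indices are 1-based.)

14 moves

l=1 r=15: -8+37=29 <73, l++
l=2 r=15: -7+37=30 <73, l++
l=3 r=15: -6+37=31 <73, l++
l=4 r=15: -5+37=32 <73, l++
l=5 r=15: -1+37=36 <73, l++
l=6 r=15: 3+37=40 <73, l++
l=7 r=15: 9+37=46 <73, l++
l=8 r=15: 11+37=48 <73, l++
l=9 r=15: 16+37=53 <73, l++
l=10 r=15: 18+37=55 <73, l++
l=11 r=15: 20+37=57 <73, l++
l=12 r=15: 31+37=68 <73, l++
l=13 r=15: 34+37=71 <73, l++
l=14 r=15: 36+37=73, found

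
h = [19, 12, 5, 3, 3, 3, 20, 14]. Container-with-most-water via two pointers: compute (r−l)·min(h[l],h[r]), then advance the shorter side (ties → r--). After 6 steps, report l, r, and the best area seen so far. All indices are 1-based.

l=6, r=7, best area=114

l=1 r=8: min(19,14)*7=98 best=98 *, r--
l=1 r=7: min(19,20)*6=114 best=114 *, l++
l=2 r=7: min(12,20)*5=60 best=114, l++
l=3 r=7: min(5,20)*4=20 best=114, l++
l=4 r=7: min(3,20)*3=9 best=114, l++
l=5 r=7: min(3,20)*2=6 best=114, l++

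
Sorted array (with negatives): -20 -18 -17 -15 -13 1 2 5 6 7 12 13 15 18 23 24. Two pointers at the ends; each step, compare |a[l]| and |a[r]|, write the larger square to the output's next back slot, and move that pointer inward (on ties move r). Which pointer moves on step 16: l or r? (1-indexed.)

r

[1,16] |-20|<=|24| out[16]=576 → r--
[1,15] |-20|<=|23| out[15]=529 → r--
[1,14] |-20|>|18| out[14]=400 → l++
[2,14] |-18|<=|18| out[13]=324 → r--
[2,13] |-18|>|15| out[12]=324 → l++
[3,13] |-17|>|15| out[11]=289 → l++
[4,13] |-15|<=|15| out[10]=225 → r--
[4,12] |-15|>|13| out[9]=225 → l++
[5,12] |-13|<=|13| out[8]=169 → r--
[5,11] |-13|>|12| out[7]=169 → l++
[6,11] |1|<=|12| out[6]=144 → r--
[6,10] |1|<=|7| out[5]=49 → r--
[6,9] |1|<=|6| out[4]=36 → r--
[6,8] |1|<=|5| out[3]=25 → r--
[6,7] |1|<=|2| out[2]=4 → r--
[6,6] |1|<=|1| out[1]=1 → r--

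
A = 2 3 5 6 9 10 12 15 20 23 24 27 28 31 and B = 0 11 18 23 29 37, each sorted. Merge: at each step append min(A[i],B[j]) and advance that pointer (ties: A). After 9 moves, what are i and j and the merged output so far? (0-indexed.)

[i=0,j=0] A[i]=2>B[j]=0 take 0 → j++
[i=0,j=1] A[i]=2<=B[j]=11 take 2 → i++
[i=1,j=1] A[i]=3<=B[j]=11 take 3 → i++
[i=2,j=1] A[i]=5<=B[j]=11 take 5 → i++
[i=3,j=1] A[i]=6<=B[j]=11 take 6 → i++
[i=4,j=1] A[i]=9<=B[j]=11 take 9 → i++
[i=5,j=1] A[i]=10<=B[j]=11 take 10 → i++
[i=6,j=1] A[i]=12>B[j]=11 take 11 → j++
[i=6,j=2] A[i]=12<=B[j]=18 take 12 → i++

i=7, j=2, merged so far=[0, 2, 3, 5, 6, 9, 10, 11, 12]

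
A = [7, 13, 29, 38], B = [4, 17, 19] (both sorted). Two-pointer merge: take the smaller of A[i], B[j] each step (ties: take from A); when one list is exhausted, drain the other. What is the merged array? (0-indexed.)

[4, 7, 13, 17, 19, 29, 38]

i=0 j=0: A[i]=7>B[j]=4 take 4, j++
i=0 j=1: A[i]=7<=B[j]=17 take 7, i++
i=1 j=1: A[i]=13<=B[j]=17 take 13, i++
i=2 j=1: A[i]=29>B[j]=17 take 17, j++
i=2 j=2: A[i]=29>B[j]=19 take 19, j++
i=2 j=3: B done, take A[i]=29, i++
i=3 j=3: B done, take A[i]=38, i++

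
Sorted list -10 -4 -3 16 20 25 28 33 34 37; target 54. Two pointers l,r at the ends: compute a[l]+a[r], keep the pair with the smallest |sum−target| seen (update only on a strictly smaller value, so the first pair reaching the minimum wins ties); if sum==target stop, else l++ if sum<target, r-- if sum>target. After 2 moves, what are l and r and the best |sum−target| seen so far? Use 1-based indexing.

l=3, r=10, best |Δ|=21

[1,10] -10+37=27 d=27 * → l++
[2,10] -4+37=33 d=21 * → l++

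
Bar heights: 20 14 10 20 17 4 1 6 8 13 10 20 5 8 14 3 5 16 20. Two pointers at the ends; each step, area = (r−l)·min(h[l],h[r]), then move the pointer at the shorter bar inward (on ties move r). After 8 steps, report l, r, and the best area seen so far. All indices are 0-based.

l=0, r=10, best area=360

[0,18] min(20,20)*18=360 best=360 * → r--
[0,17] min(20,16)*17=272 best=360 → r--
[0,16] min(20,5)*16=80 best=360 → r--
[0,15] min(20,3)*15=45 best=360 → r--
[0,14] min(20,14)*14=196 best=360 → r--
[0,13] min(20,8)*13=104 best=360 → r--
[0,12] min(20,5)*12=60 best=360 → r--
[0,11] min(20,20)*11=220 best=360 → r--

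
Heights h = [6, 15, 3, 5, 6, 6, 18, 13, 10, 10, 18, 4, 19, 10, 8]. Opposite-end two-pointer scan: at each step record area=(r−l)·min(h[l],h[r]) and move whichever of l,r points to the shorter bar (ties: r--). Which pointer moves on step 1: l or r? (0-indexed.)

l

l=0 r=14: min(6,8)*14=84 best=84 *, l++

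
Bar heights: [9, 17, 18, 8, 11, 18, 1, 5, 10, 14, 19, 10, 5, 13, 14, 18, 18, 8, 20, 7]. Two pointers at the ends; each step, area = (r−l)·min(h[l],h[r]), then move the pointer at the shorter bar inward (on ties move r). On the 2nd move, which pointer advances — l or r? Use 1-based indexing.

l

l=1 r=20: min(9,7)*19=133 best=133 *, r--
l=1 r=19: min(9,20)*18=162 best=162 *, l++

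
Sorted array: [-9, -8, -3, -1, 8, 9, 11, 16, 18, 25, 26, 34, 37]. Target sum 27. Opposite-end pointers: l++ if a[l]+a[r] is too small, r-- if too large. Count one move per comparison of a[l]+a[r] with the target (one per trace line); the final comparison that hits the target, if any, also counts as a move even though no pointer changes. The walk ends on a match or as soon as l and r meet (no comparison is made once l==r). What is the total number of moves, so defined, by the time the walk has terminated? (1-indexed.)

10 moves

[1,13] -9+37=28 >27 → r--
[1,12] -9+34=25 <27 → l++
[2,12] -8+34=26 <27 → l++
[3,12] -3+34=31 >27 → r--
[3,11] -3+26=23 <27 → l++
[4,11] -1+26=25 <27 → l++
[5,11] 8+26=34 >27 → r--
[5,10] 8+25=33 >27 → r--
[5,9] 8+18=26 <27 → l++
[6,9] 9+18=27 → found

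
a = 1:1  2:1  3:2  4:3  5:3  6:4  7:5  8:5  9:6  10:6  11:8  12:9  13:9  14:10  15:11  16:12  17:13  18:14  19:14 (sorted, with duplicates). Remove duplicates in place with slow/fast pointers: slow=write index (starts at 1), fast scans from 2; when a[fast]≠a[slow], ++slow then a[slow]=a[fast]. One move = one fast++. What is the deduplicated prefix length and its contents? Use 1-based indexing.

length 13; prefix = [1, 2, 3, 4, 5, 6, 8, 9, 10, 11, 12, 13, 14]

(s=1,f=2) a[fast]=1=a[slow] dup → fast++
(s=1,f=3) a[fast]=2≠a[slow]=1 write a[2]=2 → slow++,fast++
(s=2,f=4) a[fast]=3≠a[slow]=2 write a[3]=3 → slow++,fast++
(s=3,f=5) a[fast]=3=a[slow] dup → fast++
(s=3,f=6) a[fast]=4≠a[slow]=3 write a[4]=4 → slow++,fast++
(s=4,f=7) a[fast]=5≠a[slow]=4 write a[5]=5 → slow++,fast++
(s=5,f=8) a[fast]=5=a[slow] dup → fast++
(s=5,f=9) a[fast]=6≠a[slow]=5 write a[6]=6 → slow++,fast++
(s=6,f=10) a[fast]=6=a[slow] dup → fast++
(s=6,f=11) a[fast]=8≠a[slow]=6 write a[7]=8 → slow++,fast++
(s=7,f=12) a[fast]=9≠a[slow]=8 write a[8]=9 → slow++,fast++
(s=8,f=13) a[fast]=9=a[slow] dup → fast++
(s=8,f=14) a[fast]=10≠a[slow]=9 write a[9]=10 → slow++,fast++
(s=9,f=15) a[fast]=11≠a[slow]=10 write a[10]=11 → slow++,fast++
(s=10,f=16) a[fast]=12≠a[slow]=11 write a[11]=12 → slow++,fast++
(s=11,f=17) a[fast]=13≠a[slow]=12 write a[12]=13 → slow++,fast++
(s=12,f=18) a[fast]=14≠a[slow]=13 write a[13]=14 → slow++,fast++
(s=13,f=19) a[fast]=14=a[slow] dup → fast++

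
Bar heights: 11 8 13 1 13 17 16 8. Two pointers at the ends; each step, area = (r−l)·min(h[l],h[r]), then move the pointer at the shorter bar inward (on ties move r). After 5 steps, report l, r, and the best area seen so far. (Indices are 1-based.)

l=5, r=7, best area=66

l=1 r=8: min(11,8)*7=56 best=56 *, r--
l=1 r=7: min(11,16)*6=66 best=66 *, l++
l=2 r=7: min(8,16)*5=40 best=66, l++
l=3 r=7: min(13,16)*4=52 best=66, l++
l=4 r=7: min(1,16)*3=3 best=66, l++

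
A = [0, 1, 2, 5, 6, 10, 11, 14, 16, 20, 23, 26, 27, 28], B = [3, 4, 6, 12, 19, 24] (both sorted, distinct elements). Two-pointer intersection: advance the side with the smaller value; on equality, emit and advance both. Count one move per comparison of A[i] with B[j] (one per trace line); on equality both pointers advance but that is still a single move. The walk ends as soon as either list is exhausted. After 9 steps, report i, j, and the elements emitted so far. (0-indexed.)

i=0 j=0: 0<3, i++
i=1 j=0: 1<3, i++
i=2 j=0: 2<3, i++
i=3 j=0: 5>3, j++
i=3 j=1: 5>4, j++
i=3 j=2: 5<6, i++
i=4 j=2: 6==6 emit, i++,j++
i=5 j=3: 10<12, i++
i=6 j=3: 11<12, i++

i=7, j=3, emitted=[6]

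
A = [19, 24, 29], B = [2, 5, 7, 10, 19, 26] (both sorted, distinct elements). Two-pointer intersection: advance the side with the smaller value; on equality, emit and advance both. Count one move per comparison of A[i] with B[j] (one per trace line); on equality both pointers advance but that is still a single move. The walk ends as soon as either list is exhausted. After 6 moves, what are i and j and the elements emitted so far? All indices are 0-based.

[i=0,j=0] 19>2 → j++
[i=0,j=1] 19>5 → j++
[i=0,j=2] 19>7 → j++
[i=0,j=3] 19>10 → j++
[i=0,j=4] 19==19 emit → i++,j++
[i=1,j=5] 24<26 → i++

i=2, j=5, emitted=[19]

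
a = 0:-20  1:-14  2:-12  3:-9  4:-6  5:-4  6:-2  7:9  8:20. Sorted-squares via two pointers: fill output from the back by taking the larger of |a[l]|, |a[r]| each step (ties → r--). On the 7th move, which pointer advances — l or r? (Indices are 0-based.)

[0,8] |-20|<=|20| out[8]=400 → r--
[0,7] |-20|>|9| out[7]=400 → l++
[1,7] |-14|>|9| out[6]=196 → l++
[2,7] |-12|>|9| out[5]=144 → l++
[3,7] |-9|<=|9| out[4]=81 → r--
[3,6] |-9|>|-2| out[3]=81 → l++
[4,6] |-6|>|-2| out[2]=36 → l++

l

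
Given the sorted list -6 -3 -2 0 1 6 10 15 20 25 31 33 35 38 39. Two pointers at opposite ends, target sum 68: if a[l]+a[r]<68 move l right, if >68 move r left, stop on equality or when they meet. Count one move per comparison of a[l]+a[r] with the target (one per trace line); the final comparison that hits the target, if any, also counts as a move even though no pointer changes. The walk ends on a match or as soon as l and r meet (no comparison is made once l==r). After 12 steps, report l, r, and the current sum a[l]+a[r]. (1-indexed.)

l=11, r=13, sum=66

l=1 r=15: -6+39=33 <68, l++
l=2 r=15: -3+39=36 <68, l++
l=3 r=15: -2+39=37 <68, l++
l=4 r=15: 0+39=39 <68, l++
l=5 r=15: 1+39=40 <68, l++
l=6 r=15: 6+39=45 <68, l++
l=7 r=15: 10+39=49 <68, l++
l=8 r=15: 15+39=54 <68, l++
l=9 r=15: 20+39=59 <68, l++
l=10 r=15: 25+39=64 <68, l++
l=11 r=15: 31+39=70 >68, r--
l=11 r=14: 31+38=69 >68, r--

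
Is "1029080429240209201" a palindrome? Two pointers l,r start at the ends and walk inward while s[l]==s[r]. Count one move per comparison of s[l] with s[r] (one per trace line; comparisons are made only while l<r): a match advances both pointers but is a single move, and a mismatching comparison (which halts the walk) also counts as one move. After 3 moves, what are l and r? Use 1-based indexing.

l=1 r=19: '1'=='1', l++,r--
l=2 r=18: '0'=='0', l++,r--
l=3 r=17: '2'=='2', l++,r--

l=4, r=16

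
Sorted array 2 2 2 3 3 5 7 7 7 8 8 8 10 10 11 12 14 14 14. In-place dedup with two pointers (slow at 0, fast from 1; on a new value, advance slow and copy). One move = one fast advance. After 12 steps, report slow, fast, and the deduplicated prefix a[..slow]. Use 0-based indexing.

(s=0,f=1) a[fast]=2=a[slow] dup → fast++
(s=0,f=2) a[fast]=2=a[slow] dup → fast++
(s=0,f=3) a[fast]=3≠a[slow]=2 write a[1]=3 → slow++,fast++
(s=1,f=4) a[fast]=3=a[slow] dup → fast++
(s=1,f=5) a[fast]=5≠a[slow]=3 write a[2]=5 → slow++,fast++
(s=2,f=6) a[fast]=7≠a[slow]=5 write a[3]=7 → slow++,fast++
(s=3,f=7) a[fast]=7=a[slow] dup → fast++
(s=3,f=8) a[fast]=7=a[slow] dup → fast++
(s=3,f=9) a[fast]=8≠a[slow]=7 write a[4]=8 → slow++,fast++
(s=4,f=10) a[fast]=8=a[slow] dup → fast++
(s=4,f=11) a[fast]=8=a[slow] dup → fast++
(s=4,f=12) a[fast]=10≠a[slow]=8 write a[5]=10 → slow++,fast++

slow=5, fast=13, prefix=[2, 3, 5, 7, 8, 10]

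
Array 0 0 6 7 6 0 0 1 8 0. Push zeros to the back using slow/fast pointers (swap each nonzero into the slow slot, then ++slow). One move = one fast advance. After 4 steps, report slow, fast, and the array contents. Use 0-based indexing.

slow=2, fast=4, a=[6, 7, 0, 0, 6, 0, 0, 1, 8, 0]

slow=0 fast=0: a[fast]=0, fast++
slow=0 fast=1: a[fast]=0, fast++
slow=0 fast=2: a[fast]=6≠0 swap→a[0]=6, slow++,fast++
slow=1 fast=3: a[fast]=7≠0 swap→a[1]=7, slow++,fast++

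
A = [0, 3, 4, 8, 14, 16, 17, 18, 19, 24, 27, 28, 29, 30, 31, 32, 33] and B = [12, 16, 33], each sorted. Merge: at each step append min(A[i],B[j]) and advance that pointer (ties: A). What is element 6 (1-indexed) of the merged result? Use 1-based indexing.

i=1 j=1: A[i]=0<=B[j]=12 take 0, i++
i=2 j=1: A[i]=3<=B[j]=12 take 3, i++
i=3 j=1: A[i]=4<=B[j]=12 take 4, i++
i=4 j=1: A[i]=8<=B[j]=12 take 8, i++
i=5 j=1: A[i]=14>B[j]=12 take 12, j++
i=5 j=2: A[i]=14<=B[j]=16 take 14, i++
i=6 j=2: A[i]=16<=B[j]=16 take 16, i++
i=7 j=2: A[i]=17>B[j]=16 take 16, j++
i=7 j=3: A[i]=17<=B[j]=33 take 17, i++
i=8 j=3: A[i]=18<=B[j]=33 take 18, i++
i=9 j=3: A[i]=19<=B[j]=33 take 19, i++
i=10 j=3: A[i]=24<=B[j]=33 take 24, i++
i=11 j=3: A[i]=27<=B[j]=33 take 27, i++
i=12 j=3: A[i]=28<=B[j]=33 take 28, i++
i=13 j=3: A[i]=29<=B[j]=33 take 29, i++
i=14 j=3: A[i]=30<=B[j]=33 take 30, i++
i=15 j=3: A[i]=31<=B[j]=33 take 31, i++
i=16 j=3: A[i]=32<=B[j]=33 take 32, i++
i=17 j=3: A[i]=33<=B[j]=33 take 33, i++
i=18 j=3: A done, take B[j]=33, j++

merged[6] = 14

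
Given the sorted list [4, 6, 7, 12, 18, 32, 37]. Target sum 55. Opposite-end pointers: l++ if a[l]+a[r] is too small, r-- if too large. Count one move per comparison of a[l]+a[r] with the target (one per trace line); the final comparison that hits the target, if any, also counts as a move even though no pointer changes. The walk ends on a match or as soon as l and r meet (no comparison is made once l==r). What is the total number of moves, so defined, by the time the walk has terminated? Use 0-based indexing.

l=0 r=6: 4+37=41 <55, l++
l=1 r=6: 6+37=43 <55, l++
l=2 r=6: 7+37=44 <55, l++
l=3 r=6: 12+37=49 <55, l++
l=4 r=6: 18+37=55, found

5 moves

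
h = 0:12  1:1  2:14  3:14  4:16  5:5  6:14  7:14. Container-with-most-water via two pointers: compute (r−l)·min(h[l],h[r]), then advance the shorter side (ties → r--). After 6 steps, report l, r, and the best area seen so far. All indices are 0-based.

[0,7] min(12,14)*7=84 best=84 * → l++
[1,7] min(1,14)*6=6 best=84 → l++
[2,7] min(14,14)*5=70 best=84 → r--
[2,6] min(14,14)*4=56 best=84 → r--
[2,5] min(14,5)*3=15 best=84 → r--
[2,4] min(14,16)*2=28 best=84 → l++

l=3, r=4, best area=84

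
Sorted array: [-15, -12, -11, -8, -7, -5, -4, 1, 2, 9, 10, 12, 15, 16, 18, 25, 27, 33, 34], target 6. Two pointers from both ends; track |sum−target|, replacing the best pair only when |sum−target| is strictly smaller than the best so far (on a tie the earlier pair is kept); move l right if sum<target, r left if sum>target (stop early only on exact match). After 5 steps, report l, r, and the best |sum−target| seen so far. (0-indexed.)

l=1, r=14, best |Δ|=3

l=0 r=18: -15+34=19 d=13 *, r--
l=0 r=17: -15+33=18 d=12 *, r--
l=0 r=16: -15+27=12 d=6 *, r--
l=0 r=15: -15+25=10 d=4 *, r--
l=0 r=14: -15+18=3 d=3 *, l++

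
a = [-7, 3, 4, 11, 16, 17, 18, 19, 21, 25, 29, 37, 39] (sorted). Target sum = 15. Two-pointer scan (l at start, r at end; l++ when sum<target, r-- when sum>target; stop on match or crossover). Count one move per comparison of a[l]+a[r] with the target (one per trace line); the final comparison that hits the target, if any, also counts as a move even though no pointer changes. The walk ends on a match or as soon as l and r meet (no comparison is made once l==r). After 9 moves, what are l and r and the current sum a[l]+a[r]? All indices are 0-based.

l=0 r=12: -7+39=32 >15, r--
l=0 r=11: -7+37=30 >15, r--
l=0 r=10: -7+29=22 >15, r--
l=0 r=9: -7+25=18 >15, r--
l=0 r=8: -7+21=14 <15, l++
l=1 r=8: 3+21=24 >15, r--
l=1 r=7: 3+19=22 >15, r--
l=1 r=6: 3+18=21 >15, r--
l=1 r=5: 3+17=20 >15, r--

l=1, r=4, sum=19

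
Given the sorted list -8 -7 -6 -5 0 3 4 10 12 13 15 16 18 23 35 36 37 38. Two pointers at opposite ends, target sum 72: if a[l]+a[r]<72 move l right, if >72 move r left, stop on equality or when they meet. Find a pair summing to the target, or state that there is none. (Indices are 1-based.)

(35, 37)

[1,18] -8+38=30 <72 → l++
[2,18] -7+38=31 <72 → l++
[3,18] -6+38=32 <72 → l++
[4,18] -5+38=33 <72 → l++
[5,18] 0+38=38 <72 → l++
[6,18] 3+38=41 <72 → l++
[7,18] 4+38=42 <72 → l++
[8,18] 10+38=48 <72 → l++
[9,18] 12+38=50 <72 → l++
[10,18] 13+38=51 <72 → l++
[11,18] 15+38=53 <72 → l++
[12,18] 16+38=54 <72 → l++
[13,18] 18+38=56 <72 → l++
[14,18] 23+38=61 <72 → l++
[15,18] 35+38=73 >72 → r--
[15,17] 35+37=72 → found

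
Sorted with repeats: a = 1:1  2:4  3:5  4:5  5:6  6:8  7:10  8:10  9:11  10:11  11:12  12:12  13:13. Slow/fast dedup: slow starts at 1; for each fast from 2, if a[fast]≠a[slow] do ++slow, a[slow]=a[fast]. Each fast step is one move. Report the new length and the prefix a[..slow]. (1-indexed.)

length 9; prefix = [1, 4, 5, 6, 8, 10, 11, 12, 13]

slow=1 fast=2: a[fast]=4≠a[slow]=1 write a[2]=4, slow++,fast++
slow=2 fast=3: a[fast]=5≠a[slow]=4 write a[3]=5, slow++,fast++
slow=3 fast=4: a[fast]=5=a[slow] dup, fast++
slow=3 fast=5: a[fast]=6≠a[slow]=5 write a[4]=6, slow++,fast++
slow=4 fast=6: a[fast]=8≠a[slow]=6 write a[5]=8, slow++,fast++
slow=5 fast=7: a[fast]=10≠a[slow]=8 write a[6]=10, slow++,fast++
slow=6 fast=8: a[fast]=10=a[slow] dup, fast++
slow=6 fast=9: a[fast]=11≠a[slow]=10 write a[7]=11, slow++,fast++
slow=7 fast=10: a[fast]=11=a[slow] dup, fast++
slow=7 fast=11: a[fast]=12≠a[slow]=11 write a[8]=12, slow++,fast++
slow=8 fast=12: a[fast]=12=a[slow] dup, fast++
slow=8 fast=13: a[fast]=13≠a[slow]=12 write a[9]=13, slow++,fast++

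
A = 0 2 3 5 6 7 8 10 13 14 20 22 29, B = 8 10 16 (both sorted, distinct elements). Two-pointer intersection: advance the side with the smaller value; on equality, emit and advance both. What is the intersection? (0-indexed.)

intersection = [8, 10]

[i=0,j=0] 0<8 → i++
[i=1,j=0] 2<8 → i++
[i=2,j=0] 3<8 → i++
[i=3,j=0] 5<8 → i++
[i=4,j=0] 6<8 → i++
[i=5,j=0] 7<8 → i++
[i=6,j=0] 8==8 emit → i++,j++
[i=7,j=1] 10==10 emit → i++,j++
[i=8,j=2] 13<16 → i++
[i=9,j=2] 14<16 → i++
[i=10,j=2] 20>16 → j++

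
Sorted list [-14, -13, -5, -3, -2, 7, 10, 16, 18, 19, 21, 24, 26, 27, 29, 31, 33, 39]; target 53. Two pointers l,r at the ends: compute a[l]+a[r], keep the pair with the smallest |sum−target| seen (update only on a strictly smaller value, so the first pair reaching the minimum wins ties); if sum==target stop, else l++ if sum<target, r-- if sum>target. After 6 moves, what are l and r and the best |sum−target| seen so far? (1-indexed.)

l=1 r=18: -14+39=25 d=28 *, l++
l=2 r=18: -13+39=26 d=27 *, l++
l=3 r=18: -5+39=34 d=19 *, l++
l=4 r=18: -3+39=36 d=17 *, l++
l=5 r=18: -2+39=37 d=16 *, l++
l=6 r=18: 7+39=46 d=7 *, l++

l=7, r=18, best |Δ|=7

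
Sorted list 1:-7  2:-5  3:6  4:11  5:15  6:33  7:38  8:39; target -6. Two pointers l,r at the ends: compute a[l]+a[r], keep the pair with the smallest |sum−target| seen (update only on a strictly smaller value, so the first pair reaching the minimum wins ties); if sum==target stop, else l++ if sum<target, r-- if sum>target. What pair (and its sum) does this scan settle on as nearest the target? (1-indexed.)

[1,8] -7+39=32 d=38 * → r--
[1,7] -7+38=31 d=37 * → r--
[1,6] -7+33=26 d=32 * → r--
[1,5] -7+15=8 d=14 * → r--
[1,4] -7+11=4 d=10 * → r--
[1,3] -7+6=-1 d=5 * → r--
[1,2] -7+-5=-12 d=6 → l++

pair (-7, 6) with sum -1 (|Δ|=5)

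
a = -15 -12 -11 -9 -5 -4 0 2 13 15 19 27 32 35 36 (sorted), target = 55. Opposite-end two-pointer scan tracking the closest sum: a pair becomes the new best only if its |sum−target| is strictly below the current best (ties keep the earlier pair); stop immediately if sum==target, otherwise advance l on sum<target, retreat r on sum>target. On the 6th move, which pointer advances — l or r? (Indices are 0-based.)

l

[0,14] -15+36=21 d=34 * → l++
[1,14] -12+36=24 d=31 * → l++
[2,14] -11+36=25 d=30 * → l++
[3,14] -9+36=27 d=28 * → l++
[4,14] -5+36=31 d=24 * → l++
[5,14] -4+36=32 d=23 * → l++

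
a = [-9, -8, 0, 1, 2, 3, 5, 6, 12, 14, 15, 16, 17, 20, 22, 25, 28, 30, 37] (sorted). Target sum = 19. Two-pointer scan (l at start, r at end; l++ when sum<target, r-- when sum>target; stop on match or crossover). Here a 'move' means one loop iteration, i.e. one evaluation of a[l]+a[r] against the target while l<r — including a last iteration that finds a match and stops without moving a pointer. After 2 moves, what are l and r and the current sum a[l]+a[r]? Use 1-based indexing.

[1,19] -9+37=28 >19 → r--
[1,18] -9+30=21 >19 → r--

l=1, r=17, sum=19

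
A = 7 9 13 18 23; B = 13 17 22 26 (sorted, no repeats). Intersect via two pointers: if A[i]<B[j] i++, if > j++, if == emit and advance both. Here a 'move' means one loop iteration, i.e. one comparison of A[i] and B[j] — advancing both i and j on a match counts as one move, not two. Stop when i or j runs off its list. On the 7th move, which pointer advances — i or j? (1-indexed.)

i

[i=1,j=1] 7<13 → i++
[i=2,j=1] 9<13 → i++
[i=3,j=1] 13==13 emit → i++,j++
[i=4,j=2] 18>17 → j++
[i=4,j=3] 18<22 → i++
[i=5,j=3] 23>22 → j++
[i=5,j=4] 23<26 → i++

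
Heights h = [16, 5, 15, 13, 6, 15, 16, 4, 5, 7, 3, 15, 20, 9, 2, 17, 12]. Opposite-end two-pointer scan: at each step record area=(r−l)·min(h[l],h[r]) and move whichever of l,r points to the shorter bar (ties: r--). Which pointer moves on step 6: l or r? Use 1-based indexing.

[1,17] min(16,12)*16=192 best=192 * → r--
[1,16] min(16,17)*15=240 best=240 * → l++
[2,16] min(5,17)*14=70 best=240 → l++
[3,16] min(15,17)*13=195 best=240 → l++
[4,16] min(13,17)*12=156 best=240 → l++
[5,16] min(6,17)*11=66 best=240 → l++

l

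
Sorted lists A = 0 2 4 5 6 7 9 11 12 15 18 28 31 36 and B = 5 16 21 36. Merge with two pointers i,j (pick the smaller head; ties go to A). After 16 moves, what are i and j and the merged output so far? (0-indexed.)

i=13, j=3, merged so far=[0, 2, 4, 5, 5, 6, 7, 9, 11, 12, 15, 16, 18, 21, 28, 31]

i=0 j=0: A[i]=0<=B[j]=5 take 0, i++
i=1 j=0: A[i]=2<=B[j]=5 take 2, i++
i=2 j=0: A[i]=4<=B[j]=5 take 4, i++
i=3 j=0: A[i]=5<=B[j]=5 take 5, i++
i=4 j=0: A[i]=6>B[j]=5 take 5, j++
i=4 j=1: A[i]=6<=B[j]=16 take 6, i++
i=5 j=1: A[i]=7<=B[j]=16 take 7, i++
i=6 j=1: A[i]=9<=B[j]=16 take 9, i++
i=7 j=1: A[i]=11<=B[j]=16 take 11, i++
i=8 j=1: A[i]=12<=B[j]=16 take 12, i++
i=9 j=1: A[i]=15<=B[j]=16 take 15, i++
i=10 j=1: A[i]=18>B[j]=16 take 16, j++
i=10 j=2: A[i]=18<=B[j]=21 take 18, i++
i=11 j=2: A[i]=28>B[j]=21 take 21, j++
i=11 j=3: A[i]=28<=B[j]=36 take 28, i++
i=12 j=3: A[i]=31<=B[j]=36 take 31, i++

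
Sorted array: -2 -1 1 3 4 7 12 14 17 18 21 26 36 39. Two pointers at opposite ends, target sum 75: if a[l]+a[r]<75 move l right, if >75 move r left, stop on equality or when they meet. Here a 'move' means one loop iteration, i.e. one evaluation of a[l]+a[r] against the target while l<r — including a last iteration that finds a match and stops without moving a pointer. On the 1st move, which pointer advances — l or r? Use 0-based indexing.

l

[0,13] -2+39=37 <75 → l++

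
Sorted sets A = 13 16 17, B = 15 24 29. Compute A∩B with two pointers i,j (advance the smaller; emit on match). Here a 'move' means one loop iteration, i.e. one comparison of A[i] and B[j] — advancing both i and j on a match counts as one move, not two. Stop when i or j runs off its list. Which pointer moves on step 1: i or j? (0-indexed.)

i

[i=0,j=0] 13<15 → i++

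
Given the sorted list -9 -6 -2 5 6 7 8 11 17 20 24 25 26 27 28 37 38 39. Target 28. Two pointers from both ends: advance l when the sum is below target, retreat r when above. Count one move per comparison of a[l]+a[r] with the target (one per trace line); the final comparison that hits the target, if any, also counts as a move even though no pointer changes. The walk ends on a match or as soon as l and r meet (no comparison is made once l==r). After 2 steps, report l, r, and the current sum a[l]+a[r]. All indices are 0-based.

[0,17] -9+39=30 >28 → r--
[0,16] -9+38=29 >28 → r--

l=0, r=15, sum=28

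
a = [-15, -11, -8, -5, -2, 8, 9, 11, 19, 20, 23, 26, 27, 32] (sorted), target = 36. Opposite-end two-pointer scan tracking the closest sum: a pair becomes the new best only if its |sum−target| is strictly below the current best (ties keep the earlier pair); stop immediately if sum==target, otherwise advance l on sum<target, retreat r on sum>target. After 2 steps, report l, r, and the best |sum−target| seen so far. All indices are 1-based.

l=1 r=14: -15+32=17 d=19 *, l++
l=2 r=14: -11+32=21 d=15 *, l++

l=3, r=14, best |Δ|=15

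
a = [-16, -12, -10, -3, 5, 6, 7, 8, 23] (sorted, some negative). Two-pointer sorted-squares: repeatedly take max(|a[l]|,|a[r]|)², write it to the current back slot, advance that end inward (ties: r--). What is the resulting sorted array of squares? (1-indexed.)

[1,9] |-16|<=|23| out[9]=529 → r--
[1,8] |-16|>|8| out[8]=256 → l++
[2,8] |-12|>|8| out[7]=144 → l++
[3,8] |-10|>|8| out[6]=100 → l++
[4,8] |-3|<=|8| out[5]=64 → r--
[4,7] |-3|<=|7| out[4]=49 → r--
[4,6] |-3|<=|6| out[3]=36 → r--
[4,5] |-3|<=|5| out[2]=25 → r--
[4,4] |-3|<=|-3| out[1]=9 → r--

[9, 25, 36, 49, 64, 100, 144, 256, 529]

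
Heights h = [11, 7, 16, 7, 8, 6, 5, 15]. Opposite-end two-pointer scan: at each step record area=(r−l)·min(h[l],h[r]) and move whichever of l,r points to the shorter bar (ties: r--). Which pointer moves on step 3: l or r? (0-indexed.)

r

l=0 r=7: min(11,15)*7=77 best=77 *, l++
l=1 r=7: min(7,15)*6=42 best=77, l++
l=2 r=7: min(16,15)*5=75 best=77, r--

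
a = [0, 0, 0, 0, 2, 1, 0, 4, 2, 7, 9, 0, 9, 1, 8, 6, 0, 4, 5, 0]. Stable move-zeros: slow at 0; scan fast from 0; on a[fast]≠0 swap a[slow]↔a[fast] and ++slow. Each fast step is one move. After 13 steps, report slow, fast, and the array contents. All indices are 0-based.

slow=0 fast=0: a[fast]=0, fast++
slow=0 fast=1: a[fast]=0, fast++
slow=0 fast=2: a[fast]=0, fast++
slow=0 fast=3: a[fast]=0, fast++
slow=0 fast=4: a[fast]=2≠0 swap→a[0]=2, slow++,fast++
slow=1 fast=5: a[fast]=1≠0 swap→a[1]=1, slow++,fast++
slow=2 fast=6: a[fast]=0, fast++
slow=2 fast=7: a[fast]=4≠0 swap→a[2]=4, slow++,fast++
slow=3 fast=8: a[fast]=2≠0 swap→a[3]=2, slow++,fast++
slow=4 fast=9: a[fast]=7≠0 swap→a[4]=7, slow++,fast++
slow=5 fast=10: a[fast]=9≠0 swap→a[5]=9, slow++,fast++
slow=6 fast=11: a[fast]=0, fast++
slow=6 fast=12: a[fast]=9≠0 swap→a[6]=9, slow++,fast++

slow=7, fast=13, a=[2, 1, 4, 2, 7, 9, 9, 0, 0, 0, 0, 0, 0, 1, 8, 6, 0, 4, 5, 0]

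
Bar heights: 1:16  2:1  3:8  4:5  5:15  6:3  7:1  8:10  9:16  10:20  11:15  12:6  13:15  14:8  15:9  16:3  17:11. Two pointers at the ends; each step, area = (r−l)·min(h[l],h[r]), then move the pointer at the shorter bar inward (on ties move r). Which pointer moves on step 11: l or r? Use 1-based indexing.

l=1 r=17: min(16,11)*16=176 best=176 *, r--
l=1 r=16: min(16,3)*15=45 best=176, r--
l=1 r=15: min(16,9)*14=126 best=176, r--
l=1 r=14: min(16,8)*13=104 best=176, r--
l=1 r=13: min(16,15)*12=180 best=180 *, r--
l=1 r=12: min(16,6)*11=66 best=180, r--
l=1 r=11: min(16,15)*10=150 best=180, r--
l=1 r=10: min(16,20)*9=144 best=180, l++
l=2 r=10: min(1,20)*8=8 best=180, l++
l=3 r=10: min(8,20)*7=56 best=180, l++
l=4 r=10: min(5,20)*6=30 best=180, l++

l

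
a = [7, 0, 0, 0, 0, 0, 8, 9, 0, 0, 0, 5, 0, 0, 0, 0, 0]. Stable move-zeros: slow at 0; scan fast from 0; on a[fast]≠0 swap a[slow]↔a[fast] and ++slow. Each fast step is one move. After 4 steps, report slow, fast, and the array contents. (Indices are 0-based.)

slow=1, fast=4, a=[7, 0, 0, 0, 0, 0, 8, 9, 0, 0, 0, 5, 0, 0, 0, 0, 0]

(s=0,f=0) a[fast]=7≠0 swap→a[0]=7 → slow++,fast++
(s=1,f=1) a[fast]=0 → fast++
(s=1,f=2) a[fast]=0 → fast++
(s=1,f=3) a[fast]=0 → fast++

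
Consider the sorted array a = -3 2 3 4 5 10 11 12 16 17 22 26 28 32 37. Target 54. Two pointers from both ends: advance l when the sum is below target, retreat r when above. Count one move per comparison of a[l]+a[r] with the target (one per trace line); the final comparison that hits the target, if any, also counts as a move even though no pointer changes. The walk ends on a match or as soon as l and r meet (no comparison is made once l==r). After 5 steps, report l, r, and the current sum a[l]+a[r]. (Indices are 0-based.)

[0,14] -3+37=34 <54 → l++
[1,14] 2+37=39 <54 → l++
[2,14] 3+37=40 <54 → l++
[3,14] 4+37=41 <54 → l++
[4,14] 5+37=42 <54 → l++

l=5, r=14, sum=47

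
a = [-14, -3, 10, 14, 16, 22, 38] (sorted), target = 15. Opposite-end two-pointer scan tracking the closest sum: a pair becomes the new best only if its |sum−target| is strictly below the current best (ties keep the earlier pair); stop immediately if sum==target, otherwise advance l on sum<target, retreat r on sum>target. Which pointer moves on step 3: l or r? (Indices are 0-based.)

l=0 r=6: -14+38=24 d=9 *, r--
l=0 r=5: -14+22=8 d=7 *, l++
l=1 r=5: -3+22=19 d=4 *, r--

r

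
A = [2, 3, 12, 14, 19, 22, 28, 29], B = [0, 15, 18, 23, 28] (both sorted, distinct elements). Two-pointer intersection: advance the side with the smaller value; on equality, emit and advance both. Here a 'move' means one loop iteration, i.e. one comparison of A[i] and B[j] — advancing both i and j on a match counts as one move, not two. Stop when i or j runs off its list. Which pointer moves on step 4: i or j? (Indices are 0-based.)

i

[i=0,j=0] 2>0 → j++
[i=0,j=1] 2<15 → i++
[i=1,j=1] 3<15 → i++
[i=2,j=1] 12<15 → i++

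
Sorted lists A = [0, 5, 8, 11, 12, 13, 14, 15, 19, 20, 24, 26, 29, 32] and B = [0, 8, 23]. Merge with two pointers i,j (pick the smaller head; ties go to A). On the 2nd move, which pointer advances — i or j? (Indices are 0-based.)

i=0 j=0: A[i]=0<=B[j]=0 take 0, i++
i=1 j=0: A[i]=5>B[j]=0 take 0, j++

j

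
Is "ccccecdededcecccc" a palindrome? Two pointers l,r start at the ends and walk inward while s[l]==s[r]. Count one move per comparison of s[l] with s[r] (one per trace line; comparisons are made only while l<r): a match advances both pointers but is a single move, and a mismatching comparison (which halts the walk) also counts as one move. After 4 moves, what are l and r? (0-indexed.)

l=4, r=12

l=0 r=16: 'c'=='c', l++,r--
l=1 r=15: 'c'=='c', l++,r--
l=2 r=14: 'c'=='c', l++,r--
l=3 r=13: 'c'=='c', l++,r--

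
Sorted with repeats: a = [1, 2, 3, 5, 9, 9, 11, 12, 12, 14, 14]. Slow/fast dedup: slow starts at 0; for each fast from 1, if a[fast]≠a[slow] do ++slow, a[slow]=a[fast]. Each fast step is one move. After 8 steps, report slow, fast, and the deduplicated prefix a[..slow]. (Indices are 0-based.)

(s=0,f=1) a[fast]=2≠a[slow]=1 write a[1]=2 → slow++,fast++
(s=1,f=2) a[fast]=3≠a[slow]=2 write a[2]=3 → slow++,fast++
(s=2,f=3) a[fast]=5≠a[slow]=3 write a[3]=5 → slow++,fast++
(s=3,f=4) a[fast]=9≠a[slow]=5 write a[4]=9 → slow++,fast++
(s=4,f=5) a[fast]=9=a[slow] dup → fast++
(s=4,f=6) a[fast]=11≠a[slow]=9 write a[5]=11 → slow++,fast++
(s=5,f=7) a[fast]=12≠a[slow]=11 write a[6]=12 → slow++,fast++
(s=6,f=8) a[fast]=12=a[slow] dup → fast++

slow=6, fast=9, prefix=[1, 2, 3, 5, 9, 11, 12]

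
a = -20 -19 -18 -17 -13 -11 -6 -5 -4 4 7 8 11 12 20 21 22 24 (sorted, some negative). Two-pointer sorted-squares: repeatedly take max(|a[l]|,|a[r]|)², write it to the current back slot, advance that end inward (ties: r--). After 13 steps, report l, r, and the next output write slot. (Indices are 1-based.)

l=1 r=18: |-20|<=|24| out[18]=576, r--
l=1 r=17: |-20|<=|22| out[17]=484, r--
l=1 r=16: |-20|<=|21| out[16]=441, r--
l=1 r=15: |-20|<=|20| out[15]=400, r--
l=1 r=14: |-20|>|12| out[14]=400, l++
l=2 r=14: |-19|>|12| out[13]=361, l++
l=3 r=14: |-18|>|12| out[12]=324, l++
l=4 r=14: |-17|>|12| out[11]=289, l++
l=5 r=14: |-13|>|12| out[10]=169, l++
l=6 r=14: |-11|<=|12| out[9]=144, r--
l=6 r=13: |-11|<=|11| out[8]=121, r--
l=6 r=12: |-11|>|8| out[7]=121, l++
l=7 r=12: |-6|<=|8| out[6]=64, r--

l=7, r=11, next write slot=5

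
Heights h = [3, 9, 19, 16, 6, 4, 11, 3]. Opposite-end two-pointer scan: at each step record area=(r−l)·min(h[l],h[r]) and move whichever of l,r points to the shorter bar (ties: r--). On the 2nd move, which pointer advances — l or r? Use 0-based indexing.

l

[0,7] min(3,3)*7=21 best=21 * → r--
[0,6] min(3,11)*6=18 best=21 → l++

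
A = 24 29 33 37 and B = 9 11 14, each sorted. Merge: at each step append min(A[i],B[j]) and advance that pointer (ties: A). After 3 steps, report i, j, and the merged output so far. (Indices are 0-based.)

i=0, j=3, merged so far=[9, 11, 14]

i=0 j=0: A[i]=24>B[j]=9 take 9, j++
i=0 j=1: A[i]=24>B[j]=11 take 11, j++
i=0 j=2: A[i]=24>B[j]=14 take 14, j++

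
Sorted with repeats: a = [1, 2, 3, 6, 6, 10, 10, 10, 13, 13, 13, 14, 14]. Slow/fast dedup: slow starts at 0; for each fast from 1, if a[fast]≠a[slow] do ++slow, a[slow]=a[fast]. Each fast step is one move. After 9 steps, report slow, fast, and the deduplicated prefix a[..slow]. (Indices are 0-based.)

slow=0 fast=1: a[fast]=2≠a[slow]=1 write a[1]=2, slow++,fast++
slow=1 fast=2: a[fast]=3≠a[slow]=2 write a[2]=3, slow++,fast++
slow=2 fast=3: a[fast]=6≠a[slow]=3 write a[3]=6, slow++,fast++
slow=3 fast=4: a[fast]=6=a[slow] dup, fast++
slow=3 fast=5: a[fast]=10≠a[slow]=6 write a[4]=10, slow++,fast++
slow=4 fast=6: a[fast]=10=a[slow] dup, fast++
slow=4 fast=7: a[fast]=10=a[slow] dup, fast++
slow=4 fast=8: a[fast]=13≠a[slow]=10 write a[5]=13, slow++,fast++
slow=5 fast=9: a[fast]=13=a[slow] dup, fast++

slow=5, fast=10, prefix=[1, 2, 3, 6, 10, 13]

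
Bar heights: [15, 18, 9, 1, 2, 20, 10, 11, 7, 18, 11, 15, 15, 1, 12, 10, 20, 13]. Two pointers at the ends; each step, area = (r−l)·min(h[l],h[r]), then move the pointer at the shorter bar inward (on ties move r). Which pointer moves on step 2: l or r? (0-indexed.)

l

[0,17] min(15,13)*17=221 best=221 * → r--
[0,16] min(15,20)*16=240 best=240 * → l++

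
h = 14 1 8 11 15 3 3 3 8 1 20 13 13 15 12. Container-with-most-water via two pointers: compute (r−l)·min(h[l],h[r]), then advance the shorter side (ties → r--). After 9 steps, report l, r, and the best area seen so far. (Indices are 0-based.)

l=0 r=14: min(14,12)*14=168 best=168 *, r--
l=0 r=13: min(14,15)*13=182 best=182 *, l++
l=1 r=13: min(1,15)*12=12 best=182, l++
l=2 r=13: min(8,15)*11=88 best=182, l++
l=3 r=13: min(11,15)*10=110 best=182, l++
l=4 r=13: min(15,15)*9=135 best=182, r--
l=4 r=12: min(15,13)*8=104 best=182, r--
l=4 r=11: min(15,13)*7=91 best=182, r--
l=4 r=10: min(15,20)*6=90 best=182, l++

l=5, r=10, best area=182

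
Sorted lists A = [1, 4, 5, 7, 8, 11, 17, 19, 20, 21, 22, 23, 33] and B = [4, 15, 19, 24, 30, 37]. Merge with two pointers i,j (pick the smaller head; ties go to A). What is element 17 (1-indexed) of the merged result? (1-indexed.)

i=1 j=1: A[i]=1<=B[j]=4 take 1, i++
i=2 j=1: A[i]=4<=B[j]=4 take 4, i++
i=3 j=1: A[i]=5>B[j]=4 take 4, j++
i=3 j=2: A[i]=5<=B[j]=15 take 5, i++
i=4 j=2: A[i]=7<=B[j]=15 take 7, i++
i=5 j=2: A[i]=8<=B[j]=15 take 8, i++
i=6 j=2: A[i]=11<=B[j]=15 take 11, i++
i=7 j=2: A[i]=17>B[j]=15 take 15, j++
i=7 j=3: A[i]=17<=B[j]=19 take 17, i++
i=8 j=3: A[i]=19<=B[j]=19 take 19, i++
i=9 j=3: A[i]=20>B[j]=19 take 19, j++
i=9 j=4: A[i]=20<=B[j]=24 take 20, i++
i=10 j=4: A[i]=21<=B[j]=24 take 21, i++
i=11 j=4: A[i]=22<=B[j]=24 take 22, i++
i=12 j=4: A[i]=23<=B[j]=24 take 23, i++
i=13 j=4: A[i]=33>B[j]=24 take 24, j++
i=13 j=5: A[i]=33>B[j]=30 take 30, j++
i=13 j=6: A[i]=33<=B[j]=37 take 33, i++
i=14 j=6: A done, take B[j]=37, j++

merged[17] = 30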